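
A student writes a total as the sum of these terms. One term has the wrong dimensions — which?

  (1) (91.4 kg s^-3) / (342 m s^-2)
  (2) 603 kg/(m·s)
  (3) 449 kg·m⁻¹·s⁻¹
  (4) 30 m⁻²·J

In SI base units:
  (1) [kg·s⁻³] / [m·s⁻²] = kg·m⁻¹·s⁻¹
  (2) kg·m⁻¹·s⁻¹
  (3) kg·m⁻¹·s⁻¹
  (4) J·m⁻² = N·m·m⁻² = kg·s⁻²
All reduce to kg·m⁻¹·s⁻¹ except (4), which is kg·s⁻².

(4)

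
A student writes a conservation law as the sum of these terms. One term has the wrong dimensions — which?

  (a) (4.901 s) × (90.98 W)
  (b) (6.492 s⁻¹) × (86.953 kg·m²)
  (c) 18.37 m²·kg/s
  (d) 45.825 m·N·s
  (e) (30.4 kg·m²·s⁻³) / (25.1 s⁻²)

(a)

In SI base units:
  (a) [s] · [kg·m²·s⁻³] = kg·m²·s⁻²
  (b) [s⁻¹] · [kg·m²] = kg·m²·s⁻¹
  (c) kg·m²·s⁻¹
  (d) N·m·s = kg·m·s⁻²·m·s = kg·m²·s⁻¹
  (e) [kg·m²·s⁻³] / [s⁻²] = kg·m²·s⁻¹
All reduce to kg·m²·s⁻¹ except (a), which is kg·m²·s⁻².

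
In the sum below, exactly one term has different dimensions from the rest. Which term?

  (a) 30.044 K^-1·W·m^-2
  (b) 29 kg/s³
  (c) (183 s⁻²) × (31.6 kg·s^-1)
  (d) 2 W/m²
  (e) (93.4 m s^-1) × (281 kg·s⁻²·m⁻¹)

(a)

In SI base units:
  (a) W·m⁻²·K⁻¹ = J·s⁻¹·m⁻²·K⁻¹ = kg·s⁻³·K⁻¹
  (b) kg·s⁻³
  (c) [s⁻²] · [kg·s⁻¹] = kg·s⁻³
  (d) W·m⁻² = J·s⁻¹·m⁻² = kg·s⁻³
  (e) [m·s⁻¹] · [kg·m⁻¹·s⁻²] = kg·s⁻³
All reduce to kg·s⁻³ except (a), which is kg·s⁻³·K⁻¹.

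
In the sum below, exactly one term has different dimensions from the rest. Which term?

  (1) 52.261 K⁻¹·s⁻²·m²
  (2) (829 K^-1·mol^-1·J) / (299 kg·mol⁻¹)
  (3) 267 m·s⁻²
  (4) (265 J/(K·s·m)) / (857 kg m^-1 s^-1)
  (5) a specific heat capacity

(3)

Reduce each to base SI dimensions:
  (1) m²·s⁻²·K⁻¹
  (2) [kg·m²·s⁻²·K⁻¹·mol⁻¹] / [kg·mol⁻¹] = m²·s⁻²·K⁻¹
  (3) m·s⁻²
  (4) [kg·m·s⁻³·K⁻¹] / [kg·m⁻¹·s⁻¹] = m²·s⁻²·K⁻¹
  (5) [specific heat capacity] = m²·s⁻²·K⁻¹
All reduce to m²·s⁻²·K⁻¹ except (3), which is m·s⁻².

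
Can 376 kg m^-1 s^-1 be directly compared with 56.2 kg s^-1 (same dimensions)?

No

Dimensions:
  376 kg m^-1 s^-1:  kg·m⁻¹·s⁻¹
  56.2 kg s^-1:  kg·s⁻¹
kg·m⁻¹·s⁻¹ ≠ kg·s⁻¹, so they cannot be added.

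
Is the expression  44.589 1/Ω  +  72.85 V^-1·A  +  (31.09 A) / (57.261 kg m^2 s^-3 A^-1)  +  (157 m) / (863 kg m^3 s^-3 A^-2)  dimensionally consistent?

Yes

In SI base units:
  44.589 1/Ω:  Ω⁻¹ = (V·A⁻¹)⁻¹ = kg⁻¹·m⁻²·s³·A²
  72.85 V^-1·A:  A·V⁻¹ = A·(J·C⁻¹)⁻¹ = kg⁻¹·m⁻²·s³·A²
  (31.09 A) / (57.261 kg m^2 s^-3 A^-1):  [A] / [kg·m²·s⁻³·A⁻¹] = kg⁻¹·m⁻²·s³·A²
  (157 m) / (863 kg m^3 s^-3 A^-2):  [m] / [kg·m³·s⁻³·A⁻²] = kg⁻¹·m⁻²·s³·A²
Every term reduces to kg⁻¹·m⁻²·s³·A².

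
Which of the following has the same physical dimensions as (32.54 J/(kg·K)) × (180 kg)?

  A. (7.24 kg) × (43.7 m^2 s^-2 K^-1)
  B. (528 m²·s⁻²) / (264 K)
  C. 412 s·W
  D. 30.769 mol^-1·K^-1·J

Reference: [m²·s⁻²·K⁻¹] · [kg] = kg·m²·s⁻²·K⁻¹.
Each option:
  A. [kg] · [m²·s⁻²·K⁻¹] = kg·m²·s⁻²·K⁻¹  ← same
  B. [m²·s⁻²] / [K] = m²·s⁻²·K⁻¹
  C. W·s = J·s⁻¹·s = kg·m²·s⁻²
  D. J·mol⁻¹·K⁻¹ = N·m·mol⁻¹·K⁻¹ = kg·m²·s⁻²·K⁻¹·mol⁻¹
Only A. matches kg·m²·s⁻²·K⁻¹.

A.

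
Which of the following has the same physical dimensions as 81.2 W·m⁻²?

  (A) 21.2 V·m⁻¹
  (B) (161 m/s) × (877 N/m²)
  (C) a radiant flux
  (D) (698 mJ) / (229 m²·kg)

(B)

Reference: W·m⁻² = J·s⁻¹·m⁻² = kg·s⁻³.
Each option:
  (A) V·m⁻¹ = J·C⁻¹·m⁻¹ = kg·m·s⁻³·A⁻¹
  (B) [m·s⁻¹] · [kg·m⁻¹·s⁻²] = kg·s⁻³  ← same
  (C) [radiant flux] = kg·m²·s⁻³
  (D) [kg·m²·s⁻²] / [kg·m²] = s⁻²
Only (B) matches kg·s⁻³.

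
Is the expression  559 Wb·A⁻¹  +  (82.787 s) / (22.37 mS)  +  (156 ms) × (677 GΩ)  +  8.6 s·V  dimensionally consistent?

Reduce each to base SI dimensions:
  559 Wb·A⁻¹:  Wb·A⁻¹ = V·s·A⁻¹ = kg·m²·s⁻²·A⁻²
  (82.787 s) / (22.37 mS):  [s] / [kg⁻¹·m⁻²·s³·A²] = kg·m²·s⁻²·A⁻²
  (156 ms) × (677 GΩ):  [s] · [kg·m²·s⁻³·A⁻²] = kg·m²·s⁻²·A⁻²
  8.6 s·V:  V·s = J·C⁻¹·s = kg·m²·s⁻²·A⁻¹
The terms do not share a single dimension (kg·m²·s⁻²·A⁻² vs kg·m²·s⁻²·A⁻¹).

No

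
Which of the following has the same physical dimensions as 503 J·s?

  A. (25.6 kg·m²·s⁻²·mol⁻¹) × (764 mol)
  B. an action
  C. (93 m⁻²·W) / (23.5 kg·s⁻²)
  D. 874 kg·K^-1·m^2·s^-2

B.

Reference: J·s = N·m·s = kg·m²·s⁻¹.
Each option:
  A. [kg·m²·s⁻²·mol⁻¹] · [mol] = kg·m²·s⁻²
  B. [action] = kg·m²·s⁻¹  ← same
  C. [kg·s⁻³] / [kg·s⁻²] = s⁻¹
  D. kg·m²·s⁻²·K⁻¹
Only B. matches kg·m²·s⁻¹.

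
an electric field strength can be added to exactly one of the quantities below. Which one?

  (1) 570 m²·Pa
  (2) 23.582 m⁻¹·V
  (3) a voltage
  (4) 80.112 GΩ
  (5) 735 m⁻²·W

(2)

Reference: [electric field strength] = kg·m·s⁻³·A⁻¹.
Each option:
  (1) Pa·m² = N·m⁻²·m² = kg·m·s⁻²
  (2) V·m⁻¹ = J·C⁻¹·m⁻¹ = kg·m·s⁻³·A⁻¹  ← same
  (3) [voltage] = kg·m²·s⁻³·A⁻¹
  (4) Ω = V·A⁻¹ = kg·m²·s⁻³·A⁻²
  (5) W·m⁻² = J·s⁻¹·m⁻² = kg·s⁻³
Only (2) matches kg·m·s⁻³·A⁻¹.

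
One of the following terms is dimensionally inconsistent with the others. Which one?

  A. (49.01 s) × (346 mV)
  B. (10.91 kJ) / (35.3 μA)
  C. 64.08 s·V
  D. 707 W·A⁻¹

Dimensions:
  A. [s] · [kg·m²·s⁻³·A⁻¹] = kg·m²·s⁻²·A⁻¹
  B. [kg·m²·s⁻²] / [A] = kg·m²·s⁻²·A⁻¹
  C. V·s = J·C⁻¹·s = kg·m²·s⁻²·A⁻¹
  D. W·A⁻¹ = J·s⁻¹·A⁻¹ = kg·m²·s⁻³·A⁻¹
All reduce to kg·m²·s⁻²·A⁻¹ except D., which is kg·m²·s⁻³·A⁻¹.

D.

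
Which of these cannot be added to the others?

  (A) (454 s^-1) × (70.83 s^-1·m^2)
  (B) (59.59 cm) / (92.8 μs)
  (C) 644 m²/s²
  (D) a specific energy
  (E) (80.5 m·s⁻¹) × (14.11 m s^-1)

In SI base units:
  (A) [s⁻¹] · [m²·s⁻¹] = m²·s⁻²
  (B) [m] / [s] = m·s⁻¹
  (C) m²·s⁻²
  (D) [specific energy] = m²·s⁻²
  (E) [m·s⁻¹] · [m·s⁻¹] = m²·s⁻²
All reduce to m²·s⁻² except (B), which is m·s⁻¹.

(B)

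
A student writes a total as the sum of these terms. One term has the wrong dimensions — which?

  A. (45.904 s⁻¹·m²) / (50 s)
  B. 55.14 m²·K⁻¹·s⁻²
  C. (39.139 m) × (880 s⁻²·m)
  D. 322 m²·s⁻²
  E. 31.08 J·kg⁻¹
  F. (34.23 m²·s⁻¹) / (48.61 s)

In SI base units:
  A. [m²·s⁻¹] / [s] = m²·s⁻²
  B. m²·s⁻²·K⁻¹
  C. [m] · [m·s⁻²] = m²·s⁻²
  D. m²·s⁻²
  E. J·kg⁻¹ = N·m·kg⁻¹ = m²·s⁻²
  F. [m²·s⁻¹] / [s] = m²·s⁻²
All reduce to m²·s⁻² except B., which is m²·s⁻²·K⁻¹.

B.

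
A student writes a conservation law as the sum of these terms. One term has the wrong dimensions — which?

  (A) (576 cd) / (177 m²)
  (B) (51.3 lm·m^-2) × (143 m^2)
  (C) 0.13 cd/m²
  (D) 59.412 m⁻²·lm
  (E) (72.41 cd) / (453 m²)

Dimensions:
  (A) [cd] / [m²] = m⁻²·cd
  (B) [m⁻²·cd] · [m²] = cd
  (C) cd·m⁻² = m⁻²·cd
  (D) lm·m⁻² = cd·m⁻² = m⁻²·cd
  (E) [cd] / [m²] = m⁻²·cd
All reduce to m⁻²·cd except (B), which is cd.

(B)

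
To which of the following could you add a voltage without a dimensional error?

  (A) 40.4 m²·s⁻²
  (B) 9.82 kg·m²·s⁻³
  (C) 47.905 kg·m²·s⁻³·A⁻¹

(C)

Reference: [voltage] = kg·m²·s⁻³·A⁻¹.
Each option:
  (A) m²·s⁻²
  (B) kg·m²·s⁻³
  (C) kg·m²·s⁻³·A⁻¹  ← same
Only (C) matches kg·m²·s⁻³·A⁻¹.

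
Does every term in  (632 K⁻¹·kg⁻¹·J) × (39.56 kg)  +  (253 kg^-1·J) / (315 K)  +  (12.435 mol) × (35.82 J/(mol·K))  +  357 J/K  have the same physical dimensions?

No

Expand each in SI base units:
  (632 K⁻¹·kg⁻¹·J) × (39.56 kg):  [m²·s⁻²·K⁻¹] · [kg] = kg·m²·s⁻²·K⁻¹
  (253 kg^-1·J) / (315 K):  [m²·s⁻²] / [K] = m²·s⁻²·K⁻¹
  (12.435 mol) × (35.82 J/(mol·K)):  [mol] · [kg·m²·s⁻²·K⁻¹·mol⁻¹] = kg·m²·s⁻²·K⁻¹
  357 J/K:  J·K⁻¹ = N·m·K⁻¹ = kg·m²·s⁻²·K⁻¹
The terms do not share a single dimension (kg·m²·s⁻²·K⁻¹ vs m²·s⁻²·K⁻¹).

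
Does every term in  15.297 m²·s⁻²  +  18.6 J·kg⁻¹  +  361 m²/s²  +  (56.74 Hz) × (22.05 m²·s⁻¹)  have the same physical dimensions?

Yes

Expand each in SI base units:
  15.297 m²·s⁻²:  m²·s⁻²
  18.6 J·kg⁻¹:  J·kg⁻¹ = N·m·kg⁻¹ = m²·s⁻²
  361 m²/s²:  m²·s⁻²
  (56.74 Hz) × (22.05 m²·s⁻¹):  [s⁻¹] · [m²·s⁻¹] = m²·s⁻²
Every term reduces to m²·s⁻².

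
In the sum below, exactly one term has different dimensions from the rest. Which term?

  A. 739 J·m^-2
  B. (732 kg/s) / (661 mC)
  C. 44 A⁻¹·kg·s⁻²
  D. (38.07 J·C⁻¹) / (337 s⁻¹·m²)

A.

Dimensions:
  A. J·m⁻² = N·m·m⁻² = kg·s⁻²
  B. [kg·s⁻¹] / [s·A] = kg·s⁻²·A⁻¹
  C. kg·s⁻²·A⁻¹
  D. [kg·m²·s⁻³·A⁻¹] / [m²·s⁻¹] = kg·s⁻²·A⁻¹
All reduce to kg·s⁻²·A⁻¹ except A., which is kg·s⁻².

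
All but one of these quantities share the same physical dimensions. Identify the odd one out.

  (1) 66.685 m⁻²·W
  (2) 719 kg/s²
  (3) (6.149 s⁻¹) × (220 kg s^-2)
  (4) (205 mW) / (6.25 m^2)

Dimensions:
  (1) W·m⁻² = J·s⁻¹·m⁻² = kg·s⁻³
  (2) kg·s⁻²
  (3) [s⁻¹] · [kg·s⁻²] = kg·s⁻³
  (4) [kg·m²·s⁻³] / [m²] = kg·s⁻³
All reduce to kg·s⁻³ except (2), which is kg·s⁻².

(2)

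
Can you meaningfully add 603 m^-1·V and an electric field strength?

Reduce each to base SI dimensions:
  603 m^-1·V:  V·m⁻¹ = J·C⁻¹·m⁻¹ = kg·m·s⁻³·A⁻¹
  an electric field strength:  [electric field strength] = kg·m·s⁻³·A⁻¹
Both are kg·m·s⁻³·A⁻¹, so they have the same dimensions and can be added.

Yes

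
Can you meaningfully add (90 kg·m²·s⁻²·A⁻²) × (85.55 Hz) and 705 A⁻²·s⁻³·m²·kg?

Dimensions:
  (90 kg·m²·s⁻²·A⁻²) × (85.55 Hz):  [kg·m²·s⁻²·A⁻²] · [s⁻¹] = kg·m²·s⁻³·A⁻²
  705 A⁻²·s⁻³·m²·kg:  kg·m²·s⁻³·A⁻²
Both are kg·m²·s⁻³·A⁻², so they have the same dimensions and can be added.

Yes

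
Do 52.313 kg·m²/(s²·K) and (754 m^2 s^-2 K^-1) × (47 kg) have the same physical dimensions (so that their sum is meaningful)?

Reduce each to base SI dimensions:
  52.313 kg·m²/(s²·K):  kg·m²·s⁻²·K⁻¹
  (754 m^2 s^-2 K^-1) × (47 kg):  [m²·s⁻²·K⁻¹] · [kg] = kg·m²·s⁻²·K⁻¹
Both are kg·m²·s⁻²·K⁻¹, so they have the same dimensions and can be added.

Yes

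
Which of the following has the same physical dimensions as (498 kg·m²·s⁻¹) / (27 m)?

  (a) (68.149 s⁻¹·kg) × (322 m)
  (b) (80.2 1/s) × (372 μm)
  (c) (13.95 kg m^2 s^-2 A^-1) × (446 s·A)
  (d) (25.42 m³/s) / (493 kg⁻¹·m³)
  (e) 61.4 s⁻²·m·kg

(a)

Reference: [kg·m²·s⁻¹] / [m] = kg·m·s⁻¹.
Each option:
  (a) [kg·s⁻¹] · [m] = kg·m·s⁻¹  ← same
  (b) [s⁻¹] · [m] = m·s⁻¹
  (c) [kg·m²·s⁻²·A⁻¹] · [s·A] = kg·m²·s⁻¹
  (d) [m³·s⁻¹] / [kg⁻¹·m³] = kg·s⁻¹
  (e) kg·m·s⁻²
Only (a) matches kg·m·s⁻¹.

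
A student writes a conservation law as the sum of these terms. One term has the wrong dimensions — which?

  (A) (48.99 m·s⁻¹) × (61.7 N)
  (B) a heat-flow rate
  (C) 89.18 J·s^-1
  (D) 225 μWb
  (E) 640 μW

Reduce each to base SI dimensions:
  (A) [m·s⁻¹] · [kg·m·s⁻²] = kg·m²·s⁻³
  (B) [heat-flow rate] = kg·m²·s⁻³
  (C) J·s⁻¹ = N·m·s⁻¹ = kg·m²·s⁻³
  (D) Wb = V·s = kg·m²·s⁻²·A⁻¹
  (E) W = J·s⁻¹ = kg·m²·s⁻³
All reduce to kg·m²·s⁻³ except (D), which is kg·m²·s⁻²·A⁻¹.

(D)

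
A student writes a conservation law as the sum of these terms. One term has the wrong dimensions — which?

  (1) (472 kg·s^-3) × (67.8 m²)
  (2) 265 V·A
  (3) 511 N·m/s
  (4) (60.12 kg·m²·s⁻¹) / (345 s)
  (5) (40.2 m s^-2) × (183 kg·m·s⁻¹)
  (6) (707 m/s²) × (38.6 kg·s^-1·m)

Work out the base dimensions of each:
  (1) [kg·s⁻³] · [m²] = kg·m²·s⁻³
  (2) V·A = J·C⁻¹·A = kg·m²·s⁻³
  (3) N·m·s⁻¹ = kg·m·s⁻²·m·s⁻¹ = kg·m²·s⁻³
  (4) [kg·m²·s⁻¹] / [s] = kg·m²·s⁻²
  (5) [m·s⁻²] · [kg·m·s⁻¹] = kg·m²·s⁻³
  (6) [m·s⁻²] · [kg·m·s⁻¹] = kg·m²·s⁻³
All reduce to kg·m²·s⁻³ except (4), which is kg·m²·s⁻².

(4)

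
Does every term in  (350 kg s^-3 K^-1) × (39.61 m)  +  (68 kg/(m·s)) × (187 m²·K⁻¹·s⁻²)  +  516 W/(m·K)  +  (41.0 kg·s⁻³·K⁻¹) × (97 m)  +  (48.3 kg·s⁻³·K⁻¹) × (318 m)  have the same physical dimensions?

Yes

Work out the base dimensions of each:
  (350 kg s^-3 K^-1) × (39.61 m):  [kg·s⁻³·K⁻¹] · [m] = kg·m·s⁻³·K⁻¹
  (68 kg/(m·s)) × (187 m²·K⁻¹·s⁻²):  [kg·m⁻¹·s⁻¹] · [m²·s⁻²·K⁻¹] = kg·m·s⁻³·K⁻¹
  516 W/(m·K):  W·m⁻¹·K⁻¹ = J·s⁻¹·m⁻¹·K⁻¹ = kg·m·s⁻³·K⁻¹
  (41.0 kg·s⁻³·K⁻¹) × (97 m):  [kg·s⁻³·K⁻¹] · [m] = kg·m·s⁻³·K⁻¹
  (48.3 kg·s⁻³·K⁻¹) × (318 m):  [kg·s⁻³·K⁻¹] · [m] = kg·m·s⁻³·K⁻¹
Every term reduces to kg·m·s⁻³·K⁻¹.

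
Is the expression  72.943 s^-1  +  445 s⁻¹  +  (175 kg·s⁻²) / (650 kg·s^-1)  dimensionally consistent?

Yes

Reduce each to base SI dimensions:
  72.943 s^-1:  s⁻¹
  445 s⁻¹:  s⁻¹
  (175 kg·s⁻²) / (650 kg·s^-1):  [kg·s⁻²] / [kg·s⁻¹] = s⁻¹
Every term reduces to s⁻¹.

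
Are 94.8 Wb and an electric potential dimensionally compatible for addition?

No

Reduce each to base SI dimensions:
  94.8 Wb:  Wb = V·s = kg·m²·s⁻²·A⁻¹
  an electric potential:  [electric potential] = kg·m²·s⁻³·A⁻¹
kg·m²·s⁻²·A⁻¹ ≠ kg·m²·s⁻³·A⁻¹, so they cannot be added.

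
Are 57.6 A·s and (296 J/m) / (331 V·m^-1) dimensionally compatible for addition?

Yes

In SI base units:
  57.6 A·s:  A·s = s·A
  (296 J/m) / (331 V·m^-1):  [kg·m·s⁻²] / [kg·m·s⁻³·A⁻¹] = s·A
Both are s·A, so they have the same dimensions and can be added.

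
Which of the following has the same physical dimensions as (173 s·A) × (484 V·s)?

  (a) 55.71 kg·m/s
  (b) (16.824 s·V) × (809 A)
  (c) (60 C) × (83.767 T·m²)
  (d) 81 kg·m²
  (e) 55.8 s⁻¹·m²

Reference: [s·A] · [kg·m²·s⁻²·A⁻¹] = kg·m²·s⁻¹.
Each option:
  (a) kg·m·s⁻¹
  (b) [kg·m²·s⁻²·A⁻¹] · [A] = kg·m²·s⁻²
  (c) [s·A] · [kg·m²·s⁻²·A⁻¹] = kg·m²·s⁻¹  ← same
  (d) kg·m²
  (e) m²·s⁻¹
Only (c) matches kg·m²·s⁻¹.

(c)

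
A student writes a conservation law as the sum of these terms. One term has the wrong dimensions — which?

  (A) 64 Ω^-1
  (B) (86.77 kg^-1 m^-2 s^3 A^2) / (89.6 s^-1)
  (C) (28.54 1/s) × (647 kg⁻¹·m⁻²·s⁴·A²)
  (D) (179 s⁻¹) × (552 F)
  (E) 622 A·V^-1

In SI base units:
  (A) Ω⁻¹ = (V·A⁻¹)⁻¹ = kg⁻¹·m⁻²·s³·A²
  (B) [kg⁻¹·m⁻²·s³·A²] / [s⁻¹] = kg⁻¹·m⁻²·s⁴·A²
  (C) [s⁻¹] · [kg⁻¹·m⁻²·s⁴·A²] = kg⁻¹·m⁻²·s³·A²
  (D) [s⁻¹] · [kg⁻¹·m⁻²·s⁴·A²] = kg⁻¹·m⁻²·s³·A²
  (E) A·V⁻¹ = A·(J·C⁻¹)⁻¹ = kg⁻¹·m⁻²·s³·A²
All reduce to kg⁻¹·m⁻²·s³·A² except (B), which is kg⁻¹·m⁻²·s⁴·A².

(B)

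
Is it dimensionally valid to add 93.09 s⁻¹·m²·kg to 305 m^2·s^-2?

Reduce each to base SI dimensions:
  93.09 s⁻¹·m²·kg:  kg·m²·s⁻¹
  305 m^2·s^-2:  m²·s⁻²
kg·m²·s⁻¹ ≠ m²·s⁻², so they cannot be added.

No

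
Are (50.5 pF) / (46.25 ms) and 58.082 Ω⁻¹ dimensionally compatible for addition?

Yes

Work out the base dimensions of each:
  (50.5 pF) / (46.25 ms):  [kg⁻¹·m⁻²·s⁴·A²] / [s] = kg⁻¹·m⁻²·s³·A²
  58.082 Ω⁻¹:  Ω⁻¹ = (V·A⁻¹)⁻¹ = kg⁻¹·m⁻²·s³·A²
Both are kg⁻¹·m⁻²·s³·A², so they have the same dimensions and can be added.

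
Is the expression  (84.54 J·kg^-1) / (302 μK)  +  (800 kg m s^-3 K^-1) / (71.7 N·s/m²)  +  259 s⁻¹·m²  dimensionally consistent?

In SI base units:
  (84.54 J·kg^-1) / (302 μK):  [m²·s⁻²] / [K] = m²·s⁻²·K⁻¹
  (800 kg m s^-3 K^-1) / (71.7 N·s/m²):  [kg·m·s⁻³·K⁻¹] / [kg·m⁻¹·s⁻¹] = m²·s⁻²·K⁻¹
  259 s⁻¹·m²:  m²·s⁻¹
The terms do not share a single dimension (m²·s⁻²·K⁻¹ vs m²·s⁻¹).

No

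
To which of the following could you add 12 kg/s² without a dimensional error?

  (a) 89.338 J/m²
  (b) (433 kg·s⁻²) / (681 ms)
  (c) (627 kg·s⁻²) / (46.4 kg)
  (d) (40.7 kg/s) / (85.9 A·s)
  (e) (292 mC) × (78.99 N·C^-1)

Reference: kg·s⁻².
Each option:
  (a) J·m⁻² = N·m·m⁻² = kg·s⁻²  ← same
  (b) [kg·s⁻²] / [s] = kg·s⁻³
  (c) [kg·s⁻²] / [kg] = s⁻²
  (d) [kg·s⁻¹] / [s·A] = kg·s⁻²·A⁻¹
  (e) [s·A] · [kg·m·s⁻³·A⁻¹] = kg·m·s⁻²
Only (a) matches kg·s⁻².

(a)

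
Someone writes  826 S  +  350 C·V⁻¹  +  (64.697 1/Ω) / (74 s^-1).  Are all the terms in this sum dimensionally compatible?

No

In SI base units:
  826 S:  S = Ω⁻¹ = kg⁻¹·m⁻²·s³·A²
  350 C·V⁻¹:  C·V⁻¹ = s·A·(J·C⁻¹)⁻¹ = kg⁻¹·m⁻²·s⁴·A²
  (64.697 1/Ω) / (74 s^-1):  [kg⁻¹·m⁻²·s³·A²] / [s⁻¹] = kg⁻¹·m⁻²·s⁴·A²
The terms do not share a single dimension (kg⁻¹·m⁻²·s³·A² vs kg⁻¹·m⁻²·s⁴·A²).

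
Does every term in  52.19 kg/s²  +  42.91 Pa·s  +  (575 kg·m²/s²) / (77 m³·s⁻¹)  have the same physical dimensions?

In SI base units:
  52.19 kg/s²:  kg·s⁻²
  42.91 Pa·s:  Pa·s = N·m⁻²·s = kg·m⁻¹·s⁻¹
  (575 kg·m²/s²) / (77 m³·s⁻¹):  [kg·m²·s⁻²] / [m³·s⁻¹] = kg·m⁻¹·s⁻¹
The terms do not share a single dimension (kg·m⁻¹·s⁻¹ vs kg·s⁻²).

No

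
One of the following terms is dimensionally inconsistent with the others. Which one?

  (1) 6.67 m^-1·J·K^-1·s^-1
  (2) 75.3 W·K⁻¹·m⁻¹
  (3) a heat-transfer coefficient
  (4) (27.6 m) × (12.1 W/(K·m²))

(3)

Work out the base dimensions of each:
  (1) J·s⁻¹·m⁻¹·K⁻¹ = N·m·s⁻¹·m⁻¹·K⁻¹ = kg·m·s⁻³·K⁻¹
  (2) W·m⁻¹·K⁻¹ = J·s⁻¹·m⁻¹·K⁻¹ = kg·m·s⁻³·K⁻¹
  (3) [heat-transfer coefficient] = kg·s⁻³·K⁻¹
  (4) [m] · [kg·s⁻³·K⁻¹] = kg·m·s⁻³·K⁻¹
All reduce to kg·m·s⁻³·K⁻¹ except (3), which is kg·s⁻³·K⁻¹.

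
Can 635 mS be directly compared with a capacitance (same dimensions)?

No

Expand each in SI base units:
  635 mS:  S = Ω⁻¹ = kg⁻¹·m⁻²·s³·A²
  a capacitance:  [capacitance] = kg⁻¹·m⁻²·s⁴·A²
kg⁻¹·m⁻²·s³·A² ≠ kg⁻¹·m⁻²·s⁴·A², so they cannot be added.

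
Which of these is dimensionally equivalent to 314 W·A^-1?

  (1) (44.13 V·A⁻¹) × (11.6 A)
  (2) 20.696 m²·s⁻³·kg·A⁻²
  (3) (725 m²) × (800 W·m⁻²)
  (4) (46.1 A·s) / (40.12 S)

(1)

Reference: W·A⁻¹ = J·s⁻¹·A⁻¹ = kg·m²·s⁻³·A⁻¹.
Each option:
  (1) [kg·m²·s⁻³·A⁻²] · [A] = kg·m²·s⁻³·A⁻¹  ← same
  (2) kg·m²·s⁻³·A⁻²
  (3) [m²] · [kg·s⁻³] = kg·m²·s⁻³
  (4) [s·A] / [kg⁻¹·m⁻²·s³·A²] = kg·m²·s⁻²·A⁻¹
Only (1) matches kg·m²·s⁻³·A⁻¹.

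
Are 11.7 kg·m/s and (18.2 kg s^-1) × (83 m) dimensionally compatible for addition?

Dimensions:
  11.7 kg·m/s:  kg·m·s⁻¹
  (18.2 kg s^-1) × (83 m):  [kg·s⁻¹] · [m] = kg·m·s⁻¹
Both are kg·m·s⁻¹, so they have the same dimensions and can be added.

Yes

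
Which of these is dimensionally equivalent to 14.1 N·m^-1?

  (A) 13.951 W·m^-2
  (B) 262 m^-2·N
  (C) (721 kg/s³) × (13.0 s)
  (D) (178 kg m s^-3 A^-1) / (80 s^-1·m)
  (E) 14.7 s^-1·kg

(C)

Reference: N·m⁻¹ = kg·m·s⁻²·m⁻¹ = kg·s⁻².
Each option:
  (A) W·m⁻² = J·s⁻¹·m⁻² = kg·s⁻³
  (B) N·m⁻² = kg·m·s⁻²·m⁻² = kg·m⁻¹·s⁻²
  (C) [kg·s⁻³] · [s] = kg·s⁻²  ← same
  (D) [kg·m·s⁻³·A⁻¹] / [m·s⁻¹] = kg·s⁻²·A⁻¹
  (E) kg·s⁻¹
Only (C) matches kg·s⁻².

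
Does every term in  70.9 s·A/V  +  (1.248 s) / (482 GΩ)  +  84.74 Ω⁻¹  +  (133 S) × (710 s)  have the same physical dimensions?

Expand each in SI base units:
  70.9 s·A/V:  A·s·V⁻¹ = A·s·(J·C⁻¹)⁻¹ = kg⁻¹·m⁻²·s⁴·A²
  (1.248 s) / (482 GΩ):  [s] / [kg·m²·s⁻³·A⁻²] = kg⁻¹·m⁻²·s⁴·A²
  84.74 Ω⁻¹:  Ω⁻¹ = (V·A⁻¹)⁻¹ = kg⁻¹·m⁻²·s³·A²
  (133 S) × (710 s):  [kg⁻¹·m⁻²·s³·A²] · [s] = kg⁻¹·m⁻²·s⁴·A²
The terms do not share a single dimension (kg⁻¹·m⁻²·s³·A² vs kg⁻¹·m⁻²·s⁴·A²).

No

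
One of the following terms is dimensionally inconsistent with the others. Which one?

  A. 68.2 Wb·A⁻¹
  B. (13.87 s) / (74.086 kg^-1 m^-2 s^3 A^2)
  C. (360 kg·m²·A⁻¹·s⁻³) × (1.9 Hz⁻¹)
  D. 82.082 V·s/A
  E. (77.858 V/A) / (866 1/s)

C.

Expand each in SI base units:
  A. Wb·A⁻¹ = V·s·A⁻¹ = kg·m²·s⁻²·A⁻²
  B. [s] / [kg⁻¹·m⁻²·s³·A²] = kg·m²·s⁻²·A⁻²
  C. [kg·m²·s⁻³·A⁻¹] · [s] = kg·m²·s⁻²·A⁻¹
  D. V·s·A⁻¹ = J·C⁻¹·s·A⁻¹ = kg·m²·s⁻²·A⁻²
  E. [kg·m²·s⁻³·A⁻²] / [s⁻¹] = kg·m²·s⁻²·A⁻²
All reduce to kg·m²·s⁻²·A⁻² except C., which is kg·m²·s⁻²·A⁻¹.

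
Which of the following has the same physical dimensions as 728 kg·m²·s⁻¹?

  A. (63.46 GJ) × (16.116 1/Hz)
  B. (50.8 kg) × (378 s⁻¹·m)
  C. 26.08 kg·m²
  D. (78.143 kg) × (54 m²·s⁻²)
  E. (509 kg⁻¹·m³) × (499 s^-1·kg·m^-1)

A.

Reference: kg·m²·s⁻¹.
Each option:
  A. [kg·m²·s⁻²] · [s] = kg·m²·s⁻¹  ← same
  B. [kg] · [m·s⁻¹] = kg·m·s⁻¹
  C. kg·m²
  D. [kg] · [m²·s⁻²] = kg·m²·s⁻²
  E. [kg⁻¹·m³] · [kg·m⁻¹·s⁻¹] = m²·s⁻¹
Only A. matches kg·m²·s⁻¹.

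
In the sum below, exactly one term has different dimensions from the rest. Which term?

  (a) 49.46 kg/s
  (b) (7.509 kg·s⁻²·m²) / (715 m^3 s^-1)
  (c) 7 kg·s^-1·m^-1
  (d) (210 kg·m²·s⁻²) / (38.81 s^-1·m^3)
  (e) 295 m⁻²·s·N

(a)

Dimensions:
  (a) kg·s⁻¹
  (b) [kg·m²·s⁻²] / [m³·s⁻¹] = kg·m⁻¹·s⁻¹
  (c) kg·m⁻¹·s⁻¹
  (d) [kg·m²·s⁻²] / [m³·s⁻¹] = kg·m⁻¹·s⁻¹
  (e) N·s·m⁻² = kg·m·s⁻²·s·m⁻² = kg·m⁻¹·s⁻¹
All reduce to kg·m⁻¹·s⁻¹ except (a), which is kg·s⁻¹.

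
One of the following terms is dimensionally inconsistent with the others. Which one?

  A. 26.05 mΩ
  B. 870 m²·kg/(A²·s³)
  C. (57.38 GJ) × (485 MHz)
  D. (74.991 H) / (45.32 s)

C.

Dimensions:
  A. Ω = V·A⁻¹ = kg·m²·s⁻³·A⁻²
  B. kg·m²·s⁻³·A⁻²
  C. [kg·m²·s⁻²] · [s⁻¹] = kg·m²·s⁻³
  D. [kg·m²·s⁻²·A⁻²] / [s] = kg·m²·s⁻³·A⁻²
All reduce to kg·m²·s⁻³·A⁻² except C., which is kg·m²·s⁻³.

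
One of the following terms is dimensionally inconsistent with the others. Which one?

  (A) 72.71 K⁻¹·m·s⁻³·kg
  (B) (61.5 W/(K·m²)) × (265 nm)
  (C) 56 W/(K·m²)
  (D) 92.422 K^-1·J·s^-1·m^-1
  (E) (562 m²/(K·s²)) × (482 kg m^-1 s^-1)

Dimensions:
  (A) kg·m·s⁻³·K⁻¹
  (B) [kg·s⁻³·K⁻¹] · [m] = kg·m·s⁻³·K⁻¹
  (C) W·m⁻²·K⁻¹ = J·s⁻¹·m⁻²·K⁻¹ = kg·s⁻³·K⁻¹
  (D) J·s⁻¹·m⁻¹·K⁻¹ = N·m·s⁻¹·m⁻¹·K⁻¹ = kg·m·s⁻³·K⁻¹
  (E) [m²·s⁻²·K⁻¹] · [kg·m⁻¹·s⁻¹] = kg·m·s⁻³·K⁻¹
All reduce to kg·m·s⁻³·K⁻¹ except (C), which is kg·s⁻³·K⁻¹.

(C)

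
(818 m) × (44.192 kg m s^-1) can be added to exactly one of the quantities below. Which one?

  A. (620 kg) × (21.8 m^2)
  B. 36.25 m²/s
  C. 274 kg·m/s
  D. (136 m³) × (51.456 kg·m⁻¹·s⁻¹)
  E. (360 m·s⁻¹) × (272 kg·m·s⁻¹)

D.

Reference: [m] · [kg·m·s⁻¹] = kg·m²·s⁻¹.
Each option:
  A. [kg] · [m²] = kg·m²
  B. m²·s⁻¹
  C. kg·m·s⁻¹
  D. [m³] · [kg·m⁻¹·s⁻¹] = kg·m²·s⁻¹  ← same
  E. [m·s⁻¹] · [kg·m·s⁻¹] = kg·m²·s⁻²
Only D. matches kg·m²·s⁻¹.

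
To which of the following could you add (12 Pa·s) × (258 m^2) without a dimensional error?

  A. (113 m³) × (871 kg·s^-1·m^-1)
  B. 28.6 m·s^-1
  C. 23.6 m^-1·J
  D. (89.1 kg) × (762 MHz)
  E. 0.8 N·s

Reference: [kg·m⁻¹·s⁻¹] · [m²] = kg·m·s⁻¹.
Each option:
  A. [m³] · [kg·m⁻¹·s⁻¹] = kg·m²·s⁻¹
  B. m·s⁻¹
  C. J·m⁻¹ = N·m·m⁻¹ = kg·m·s⁻²
  D. [kg] · [s⁻¹] = kg·s⁻¹
  E. N·s = kg·m·s⁻²·s = kg·m·s⁻¹  ← same
Only E. matches kg·m·s⁻¹.

E.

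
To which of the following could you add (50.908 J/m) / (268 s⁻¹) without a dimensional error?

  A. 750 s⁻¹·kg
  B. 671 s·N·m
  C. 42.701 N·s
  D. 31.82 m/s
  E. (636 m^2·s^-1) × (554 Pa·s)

Reference: [kg·m·s⁻²] / [s⁻¹] = kg·m·s⁻¹.
Each option:
  A. kg·s⁻¹
  B. N·m·s = kg·m·s⁻²·m·s = kg·m²·s⁻¹
  C. N·s = kg·m·s⁻²·s = kg·m·s⁻¹  ← same
  D. m·s⁻¹
  E. [m²·s⁻¹] · [kg·m⁻¹·s⁻¹] = kg·m·s⁻²
Only C. matches kg·m·s⁻¹.

C.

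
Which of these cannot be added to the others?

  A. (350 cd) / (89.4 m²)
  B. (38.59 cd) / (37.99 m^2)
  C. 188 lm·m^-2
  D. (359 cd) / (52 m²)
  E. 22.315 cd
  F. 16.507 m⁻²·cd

In SI base units:
  A. [cd] / [m²] = m⁻²·cd
  B. [cd] / [m²] = m⁻²·cd
  C. lm·m⁻² = cd·m⁻² = m⁻²·cd
  D. [cd] / [m²] = m⁻²·cd
  E. cd
  F. cd·m⁻² = m⁻²·cd
All reduce to m⁻²·cd except E., which is cd.

E.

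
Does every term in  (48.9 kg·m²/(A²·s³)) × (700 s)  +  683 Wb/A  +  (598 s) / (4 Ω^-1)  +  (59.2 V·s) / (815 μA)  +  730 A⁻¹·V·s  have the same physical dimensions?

Dimensions:
  (48.9 kg·m²/(A²·s³)) × (700 s):  [kg·m²·s⁻³·A⁻²] · [s] = kg·m²·s⁻²·A⁻²
  683 Wb/A:  Wb·A⁻¹ = V·s·A⁻¹ = kg·m²·s⁻²·A⁻²
  (598 s) / (4 Ω^-1):  [s] / [kg⁻¹·m⁻²·s³·A²] = kg·m²·s⁻²·A⁻²
  (59.2 V·s) / (815 μA):  [kg·m²·s⁻²·A⁻¹] / [A] = kg·m²·s⁻²·A⁻²
  730 A⁻¹·V·s:  V·s·A⁻¹ = J·C⁻¹·s·A⁻¹ = kg·m²·s⁻²·A⁻²
Every term reduces to kg·m²·s⁻²·A⁻².

Yes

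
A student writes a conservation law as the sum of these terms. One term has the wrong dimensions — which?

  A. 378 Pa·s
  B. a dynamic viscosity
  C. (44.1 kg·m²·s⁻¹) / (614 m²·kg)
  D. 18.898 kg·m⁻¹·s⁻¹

Reduce each to base SI dimensions:
  A. Pa·s = N·m⁻²·s = kg·m⁻¹·s⁻¹
  B. [dynamic viscosity] = kg·m⁻¹·s⁻¹
  C. [kg·m²·s⁻¹] / [kg·m²] = s⁻¹
  D. kg·m⁻¹·s⁻¹
All reduce to kg·m⁻¹·s⁻¹ except C., which is s⁻¹.

C.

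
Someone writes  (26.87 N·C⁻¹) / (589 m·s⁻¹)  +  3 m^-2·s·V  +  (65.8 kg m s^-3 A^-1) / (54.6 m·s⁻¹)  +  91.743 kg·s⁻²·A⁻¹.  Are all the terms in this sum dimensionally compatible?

Expand each in SI base units:
  (26.87 N·C⁻¹) / (589 m·s⁻¹):  [kg·m·s⁻³·A⁻¹] / [m·s⁻¹] = kg·s⁻²·A⁻¹
  3 m^-2·s·V:  V·s·m⁻² = J·C⁻¹·s·m⁻² = kg·s⁻²·A⁻¹
  (65.8 kg m s^-3 A^-1) / (54.6 m·s⁻¹):  [kg·m·s⁻³·A⁻¹] / [m·s⁻¹] = kg·s⁻²·A⁻¹
  91.743 kg·s⁻²·A⁻¹:  kg·s⁻²·A⁻¹
Every term reduces to kg·s⁻²·A⁻¹.

Yes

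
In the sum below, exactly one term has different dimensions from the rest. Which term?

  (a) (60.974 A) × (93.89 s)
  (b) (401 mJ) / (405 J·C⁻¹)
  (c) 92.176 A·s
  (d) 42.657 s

Dimensions:
  (a) [A] · [s] = s·A
  (b) [kg·m²·s⁻²] / [kg·m²·s⁻³·A⁻¹] = s·A
  (c) A·s = s·A
  (d) s
All reduce to s·A except (d), which is s.

(d)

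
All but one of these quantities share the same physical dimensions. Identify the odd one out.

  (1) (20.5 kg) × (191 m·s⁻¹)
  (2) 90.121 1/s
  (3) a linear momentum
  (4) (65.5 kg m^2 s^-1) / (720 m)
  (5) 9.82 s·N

Expand each in SI base units:
  (1) [kg] · [m·s⁻¹] = kg·m·s⁻¹
  (2) s⁻¹
  (3) [linear momentum] = kg·m·s⁻¹
  (4) [kg·m²·s⁻¹] / [m] = kg·m·s⁻¹
  (5) N·s = kg·m·s⁻²·s = kg·m·s⁻¹
All reduce to kg·m·s⁻¹ except (2), which is s⁻¹.

(2)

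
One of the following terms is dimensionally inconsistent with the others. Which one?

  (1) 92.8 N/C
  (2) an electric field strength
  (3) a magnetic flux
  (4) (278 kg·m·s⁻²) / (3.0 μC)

Dimensions:
  (1) N·C⁻¹ = kg·m·s⁻²·(s·A)⁻¹ = kg·m·s⁻³·A⁻¹
  (2) [electric field strength] = kg·m·s⁻³·A⁻¹
  (3) [magnetic flux] = kg·m²·s⁻²·A⁻¹
  (4) [kg·m·s⁻²] / [s·A] = kg·m·s⁻³·A⁻¹
All reduce to kg·m·s⁻³·A⁻¹ except (3), which is kg·m²·s⁻²·A⁻¹.

(3)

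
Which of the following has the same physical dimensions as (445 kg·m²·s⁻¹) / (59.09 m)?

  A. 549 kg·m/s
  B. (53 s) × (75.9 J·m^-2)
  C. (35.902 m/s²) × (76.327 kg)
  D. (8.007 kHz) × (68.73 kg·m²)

Reference: [kg·m²·s⁻¹] / [m] = kg·m·s⁻¹.
Each option:
  A. kg·m·s⁻¹  ← same
  B. [s] · [kg·s⁻²] = kg·s⁻¹
  C. [m·s⁻²] · [kg] = kg·m·s⁻²
  D. [s⁻¹] · [kg·m²] = kg·m²·s⁻¹
Only A. matches kg·m·s⁻¹.

A.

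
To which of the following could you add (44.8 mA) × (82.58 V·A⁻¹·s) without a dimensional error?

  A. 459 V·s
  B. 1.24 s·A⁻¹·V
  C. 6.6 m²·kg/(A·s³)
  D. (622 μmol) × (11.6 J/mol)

A.

Reference: [A] · [kg·m²·s⁻²·A⁻²] = kg·m²·s⁻²·A⁻¹.
Each option:
  A. V·s = J·C⁻¹·s = kg·m²·s⁻²·A⁻¹  ← same
  B. V·s·A⁻¹ = J·C⁻¹·s·A⁻¹ = kg·m²·s⁻²·A⁻²
  C. kg·m²·s⁻³·A⁻¹
  D. [mol] · [kg·m²·s⁻²·mol⁻¹] = kg·m²·s⁻²
Only A. matches kg·m²·s⁻²·A⁻¹.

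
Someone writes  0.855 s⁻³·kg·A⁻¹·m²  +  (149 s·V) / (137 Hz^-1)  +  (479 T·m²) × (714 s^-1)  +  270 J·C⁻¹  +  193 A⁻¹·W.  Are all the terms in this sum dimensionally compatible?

Yes

Expand each in SI base units:
  0.855 s⁻³·kg·A⁻¹·m²:  kg·m²·s⁻³·A⁻¹
  (149 s·V) / (137 Hz^-1):  [kg·m²·s⁻²·A⁻¹] / [s] = kg·m²·s⁻³·A⁻¹
  (479 T·m²) × (714 s^-1):  [kg·m²·s⁻²·A⁻¹] · [s⁻¹] = kg·m²·s⁻³·A⁻¹
  270 J·C⁻¹:  J·C⁻¹ = N·m·(s·A)⁻¹ = kg·m²·s⁻³·A⁻¹
  193 A⁻¹·W:  W·A⁻¹ = J·s⁻¹·A⁻¹ = kg·m²·s⁻³·A⁻¹
Every term reduces to kg·m²·s⁻³·A⁻¹.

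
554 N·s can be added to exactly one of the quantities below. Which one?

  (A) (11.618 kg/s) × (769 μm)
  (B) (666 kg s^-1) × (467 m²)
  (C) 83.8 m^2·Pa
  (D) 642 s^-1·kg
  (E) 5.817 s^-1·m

(A)

Reference: N·s = kg·m·s⁻²·s = kg·m·s⁻¹.
Each option:
  (A) [kg·s⁻¹] · [m] = kg·m·s⁻¹  ← same
  (B) [kg·s⁻¹] · [m²] = kg·m²·s⁻¹
  (C) Pa·m² = N·m⁻²·m² = kg·m·s⁻²
  (D) kg·s⁻¹
  (E) m·s⁻¹
Only (A) matches kg·m·s⁻¹.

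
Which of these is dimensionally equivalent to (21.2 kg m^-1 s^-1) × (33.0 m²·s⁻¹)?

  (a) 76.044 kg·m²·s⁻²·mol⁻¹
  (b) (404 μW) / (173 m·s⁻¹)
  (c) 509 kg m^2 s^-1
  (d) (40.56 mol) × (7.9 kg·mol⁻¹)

(b)

Reference: [kg·m⁻¹·s⁻¹] · [m²·s⁻¹] = kg·m·s⁻².
Each option:
  (a) kg·m²·s⁻²·mol⁻¹
  (b) [kg·m²·s⁻³] / [m·s⁻¹] = kg·m·s⁻²  ← same
  (c) kg·m²·s⁻¹
  (d) [mol] · [kg·mol⁻¹] = kg
Only (b) matches kg·m·s⁻².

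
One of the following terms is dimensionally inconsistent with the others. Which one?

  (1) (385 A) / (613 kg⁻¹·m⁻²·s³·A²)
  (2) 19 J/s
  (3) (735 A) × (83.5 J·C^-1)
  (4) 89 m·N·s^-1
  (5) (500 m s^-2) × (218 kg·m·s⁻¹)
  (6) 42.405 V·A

(1)

Work out the base dimensions of each:
  (1) [A] / [kg⁻¹·m⁻²·s³·A²] = kg·m²·s⁻³·A⁻¹
  (2) J·s⁻¹ = N·m·s⁻¹ = kg·m²·s⁻³
  (3) [A] · [kg·m²·s⁻³·A⁻¹] = kg·m²·s⁻³
  (4) N·m·s⁻¹ = kg·m·s⁻²·m·s⁻¹ = kg·m²·s⁻³
  (5) [m·s⁻²] · [kg·m·s⁻¹] = kg·m²·s⁻³
  (6) V·A = J·C⁻¹·A = kg·m²·s⁻³
All reduce to kg·m²·s⁻³ except (1), which is kg·m²·s⁻³·A⁻¹.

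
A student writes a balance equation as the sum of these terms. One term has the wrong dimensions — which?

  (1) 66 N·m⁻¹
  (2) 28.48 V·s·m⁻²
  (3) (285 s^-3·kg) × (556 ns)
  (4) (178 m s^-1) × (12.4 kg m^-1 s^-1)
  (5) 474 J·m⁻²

(2)

Expand each in SI base units:
  (1) N·m⁻¹ = kg·m·s⁻²·m⁻¹ = kg·s⁻²
  (2) V·s·m⁻² = J·C⁻¹·s·m⁻² = kg·s⁻²·A⁻¹
  (3) [kg·s⁻³] · [s] = kg·s⁻²
  (4) [m·s⁻¹] · [kg·m⁻¹·s⁻¹] = kg·s⁻²
  (5) J·m⁻² = N·m·m⁻² = kg·s⁻²
All reduce to kg·s⁻² except (2), which is kg·s⁻²·A⁻¹.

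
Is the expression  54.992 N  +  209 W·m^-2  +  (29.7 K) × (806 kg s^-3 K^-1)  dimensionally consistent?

No

Dimensions:
  54.992 N:  N = kg·m·s⁻²
  209 W·m^-2:  W·m⁻² = J·s⁻¹·m⁻² = kg·s⁻³
  (29.7 K) × (806 kg s^-3 K^-1):  [K] · [kg·s⁻³·K⁻¹] = kg·s⁻³
The terms do not share a single dimension (kg·m·s⁻² vs kg·s⁻³).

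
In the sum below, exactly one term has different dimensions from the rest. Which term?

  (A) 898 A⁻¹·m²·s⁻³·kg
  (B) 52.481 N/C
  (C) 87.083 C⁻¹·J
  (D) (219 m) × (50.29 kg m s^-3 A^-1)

(B)

Expand each in SI base units:
  (A) kg·m²·s⁻³·A⁻¹
  (B) N·C⁻¹ = kg·m·s⁻²·(s·A)⁻¹ = kg·m·s⁻³·A⁻¹
  (C) J·C⁻¹ = N·m·(s·A)⁻¹ = kg·m²·s⁻³·A⁻¹
  (D) [m] · [kg·m·s⁻³·A⁻¹] = kg·m²·s⁻³·A⁻¹
All reduce to kg·m²·s⁻³·A⁻¹ except (B), which is kg·m·s⁻³·A⁻¹.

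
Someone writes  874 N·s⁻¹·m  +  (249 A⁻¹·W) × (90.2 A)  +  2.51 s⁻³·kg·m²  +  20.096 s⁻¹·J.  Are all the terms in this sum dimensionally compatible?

Yes

Reduce each to base SI dimensions:
  874 N·s⁻¹·m:  N·m·s⁻¹ = kg·m·s⁻²·m·s⁻¹ = kg·m²·s⁻³
  (249 A⁻¹·W) × (90.2 A):  [kg·m²·s⁻³·A⁻¹] · [A] = kg·m²·s⁻³
  2.51 s⁻³·kg·m²:  kg·m²·s⁻³
  20.096 s⁻¹·J:  J·s⁻¹ = N·m·s⁻¹ = kg·m²·s⁻³
Every term reduces to kg·m²·s⁻³.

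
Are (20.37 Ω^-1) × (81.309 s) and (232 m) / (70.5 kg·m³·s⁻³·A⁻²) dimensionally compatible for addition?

Reduce each to base SI dimensions:
  (20.37 Ω^-1) × (81.309 s):  [kg⁻¹·m⁻²·s³·A²] · [s] = kg⁻¹·m⁻²·s⁴·A²
  (232 m) / (70.5 kg·m³·s⁻³·A⁻²):  [m] / [kg·m³·s⁻³·A⁻²] = kg⁻¹·m⁻²·s³·A²
kg⁻¹·m⁻²·s⁴·A² ≠ kg⁻¹·m⁻²·s³·A², so they cannot be added.

No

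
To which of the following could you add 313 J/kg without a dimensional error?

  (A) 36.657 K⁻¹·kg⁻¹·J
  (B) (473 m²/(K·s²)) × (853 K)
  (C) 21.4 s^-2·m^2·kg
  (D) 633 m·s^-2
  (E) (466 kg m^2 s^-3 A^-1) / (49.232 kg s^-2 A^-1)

Reference: J·kg⁻¹ = N·m·kg⁻¹ = m²·s⁻².
Each option:
  (A) J·kg⁻¹·K⁻¹ = N·m·kg⁻¹·K⁻¹ = m²·s⁻²·K⁻¹
  (B) [m²·s⁻²·K⁻¹] · [K] = m²·s⁻²  ← same
  (C) kg·m²·s⁻²
  (D) m·s⁻²
  (E) [kg·m²·s⁻³·A⁻¹] / [kg·s⁻²·A⁻¹] = m²·s⁻¹
Only (B) matches m²·s⁻².

(B)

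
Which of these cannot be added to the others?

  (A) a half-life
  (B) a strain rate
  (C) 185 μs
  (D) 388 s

Work out the base dimensions of each:
  (A) [half-life] = s
  (B) [strain rate] = s⁻¹
  (C) s
  (D) s
All reduce to s except (B), which is s⁻¹.

(B)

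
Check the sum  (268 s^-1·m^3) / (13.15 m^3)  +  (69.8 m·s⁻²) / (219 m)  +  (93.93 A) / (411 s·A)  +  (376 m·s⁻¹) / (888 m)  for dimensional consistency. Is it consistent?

Reduce each to base SI dimensions:
  (268 s^-1·m^3) / (13.15 m^3):  [m³·s⁻¹] / [m³] = s⁻¹
  (69.8 m·s⁻²) / (219 m):  [m·s⁻²] / [m] = s⁻²
  (93.93 A) / (411 s·A):  [A] / [s·A] = s⁻¹
  (376 m·s⁻¹) / (888 m):  [m·s⁻¹] / [m] = s⁻¹
The terms do not share a single dimension (s⁻² vs s⁻¹).

No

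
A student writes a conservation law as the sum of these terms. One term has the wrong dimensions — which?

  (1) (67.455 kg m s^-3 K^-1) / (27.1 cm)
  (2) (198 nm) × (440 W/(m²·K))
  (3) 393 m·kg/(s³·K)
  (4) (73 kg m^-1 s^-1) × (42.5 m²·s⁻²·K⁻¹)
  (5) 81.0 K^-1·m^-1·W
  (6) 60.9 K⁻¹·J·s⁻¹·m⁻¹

(1)

Work out the base dimensions of each:
  (1) [kg·m·s⁻³·K⁻¹] / [m] = kg·s⁻³·K⁻¹
  (2) [m] · [kg·s⁻³·K⁻¹] = kg·m·s⁻³·K⁻¹
  (3) kg·m·s⁻³·K⁻¹
  (4) [kg·m⁻¹·s⁻¹] · [m²·s⁻²·K⁻¹] = kg·m·s⁻³·K⁻¹
  (5) W·m⁻¹·K⁻¹ = J·s⁻¹·m⁻¹·K⁻¹ = kg·m·s⁻³·K⁻¹
  (6) J·s⁻¹·m⁻¹·K⁻¹ = N·m·s⁻¹·m⁻¹·K⁻¹ = kg·m·s⁻³·K⁻¹
All reduce to kg·m·s⁻³·K⁻¹ except (1), which is kg·s⁻³·K⁻¹.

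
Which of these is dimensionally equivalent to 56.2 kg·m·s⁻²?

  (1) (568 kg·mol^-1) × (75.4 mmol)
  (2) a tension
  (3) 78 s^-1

Reference: kg·m·s⁻².
Each option:
  (1) [kg·mol⁻¹] · [mol] = kg
  (2) [tension] = kg·m·s⁻²  ← same
  (3) s⁻¹
Only (2) matches kg·m·s⁻².

(2)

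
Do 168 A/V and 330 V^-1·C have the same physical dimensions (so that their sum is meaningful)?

Reduce each to base SI dimensions:
  168 A/V:  A·V⁻¹ = A·(J·C⁻¹)⁻¹ = kg⁻¹·m⁻²·s³·A²
  330 V^-1·C:  C·V⁻¹ = s·A·(J·C⁻¹)⁻¹ = kg⁻¹·m⁻²·s⁴·A²
kg⁻¹·m⁻²·s³·A² ≠ kg⁻¹·m⁻²·s⁴·A², so they cannot be added.

No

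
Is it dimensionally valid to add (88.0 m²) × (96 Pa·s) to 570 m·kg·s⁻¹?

Dimensions:
  (88.0 m²) × (96 Pa·s):  [m²] · [kg·m⁻¹·s⁻¹] = kg·m·s⁻¹
  570 m·kg·s⁻¹:  kg·m·s⁻¹
Both are kg·m·s⁻¹, so they have the same dimensions and can be added.

Yes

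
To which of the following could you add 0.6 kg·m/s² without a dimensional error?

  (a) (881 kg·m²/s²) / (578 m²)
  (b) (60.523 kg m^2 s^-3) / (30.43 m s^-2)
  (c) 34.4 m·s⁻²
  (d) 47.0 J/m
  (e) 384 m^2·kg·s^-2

(d)

Reference: kg·m·s⁻².
Each option:
  (a) [kg·m²·s⁻²] / [m²] = kg·s⁻²
  (b) [kg·m²·s⁻³] / [m·s⁻²] = kg·m·s⁻¹
  (c) m·s⁻²
  (d) J·m⁻¹ = N·m·m⁻¹ = kg·m·s⁻²  ← same
  (e) kg·m²·s⁻²
Only (d) matches kg·m·s⁻².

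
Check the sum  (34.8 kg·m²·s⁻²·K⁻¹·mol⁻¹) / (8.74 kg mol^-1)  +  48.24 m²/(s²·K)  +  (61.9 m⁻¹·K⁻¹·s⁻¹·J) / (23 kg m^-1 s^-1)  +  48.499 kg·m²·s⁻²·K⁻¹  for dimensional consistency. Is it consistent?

In SI base units:
  (34.8 kg·m²·s⁻²·K⁻¹·mol⁻¹) / (8.74 kg mol^-1):  [kg·m²·s⁻²·K⁻¹·mol⁻¹] / [kg·mol⁻¹] = m²·s⁻²·K⁻¹
  48.24 m²/(s²·K):  m²·s⁻²·K⁻¹
  (61.9 m⁻¹·K⁻¹·s⁻¹·J) / (23 kg m^-1 s^-1):  [kg·m·s⁻³·K⁻¹] / [kg·m⁻¹·s⁻¹] = m²·s⁻²·K⁻¹
  48.499 kg·m²·s⁻²·K⁻¹:  kg·m²·s⁻²·K⁻¹
The terms do not share a single dimension (kg·m²·s⁻²·K⁻¹ vs m²·s⁻²·K⁻¹).

No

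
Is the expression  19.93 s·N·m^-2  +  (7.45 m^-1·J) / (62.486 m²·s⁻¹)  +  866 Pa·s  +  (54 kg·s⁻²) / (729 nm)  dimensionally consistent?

Expand each in SI base units:
  19.93 s·N·m^-2:  N·s·m⁻² = kg·m·s⁻²·s·m⁻² = kg·m⁻¹·s⁻¹
  (7.45 m^-1·J) / (62.486 m²·s⁻¹):  [kg·m·s⁻²] / [m²·s⁻¹] = kg·m⁻¹·s⁻¹
  866 Pa·s:  Pa·s = N·m⁻²·s = kg·m⁻¹·s⁻¹
  (54 kg·s⁻²) / (729 nm):  [kg·s⁻²] / [m] = kg·m⁻¹·s⁻²
The terms do not share a single dimension (kg·m⁻¹·s⁻² vs kg·m⁻¹·s⁻¹).

No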